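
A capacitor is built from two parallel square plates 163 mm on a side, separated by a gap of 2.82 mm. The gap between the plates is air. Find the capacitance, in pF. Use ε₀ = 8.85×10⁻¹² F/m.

A = (163 mm)² = 2.66×10⁻² m².
C = ε₀A/d = 8.85×10⁻¹² × 2.66×10⁻² / 2.82×10⁻³ = 8.34×10⁻¹¹ F.

83.4 pF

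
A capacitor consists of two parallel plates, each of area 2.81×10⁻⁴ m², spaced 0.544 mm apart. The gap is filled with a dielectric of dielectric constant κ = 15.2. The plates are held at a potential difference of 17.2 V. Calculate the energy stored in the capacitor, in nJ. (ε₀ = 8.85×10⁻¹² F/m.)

C = κε₀A/d = 15.2 × 8.85×10⁻¹² × 2.81×10⁻⁴ / 5.44×10⁻⁴ = 6.95×10⁻¹¹ F.
U = ½CV² = ½ × 6.95×10⁻¹¹ × (17.2)² = 1.03×10⁻⁸ J.

U ≈ 10.3 nJ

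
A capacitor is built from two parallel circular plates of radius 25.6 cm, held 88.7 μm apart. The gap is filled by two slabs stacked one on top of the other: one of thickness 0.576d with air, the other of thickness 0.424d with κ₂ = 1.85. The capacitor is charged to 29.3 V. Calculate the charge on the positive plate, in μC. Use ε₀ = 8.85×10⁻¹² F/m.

0.748 μC

A = π(25.6 cm)² = 0.206 m².
Stacked slabs ⇒ two capacitors in series, each with the full plate area.
C₁ = κ₁ε₀A/d₁ = 1.00 × 8.85×10⁻¹² × 0.206 / 5.11×10⁻⁵ = 3.57×10⁻⁸ F.
C₂ = κ₂ε₀A/d₂ = 1.85 × 8.85×10⁻¹² × 0.206 / 3.76×10⁻⁵ = 8.96×10⁻⁸ F.
C = (1/C₁ + 1/C₂)⁻¹ = 2.55×10⁻⁸ F.
Q = CV = 2.55×10⁻⁸ × 29.3 = 7.48×10⁻⁷ C.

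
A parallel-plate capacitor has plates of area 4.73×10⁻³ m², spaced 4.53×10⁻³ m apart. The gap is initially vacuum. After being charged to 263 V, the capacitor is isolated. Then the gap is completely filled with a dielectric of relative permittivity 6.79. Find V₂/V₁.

Isolated ⇒ Q is held fixed.
C₂ = 6.79 C₁ and V = Q/C, so V₂/V₁ = C₁/C₂ = 0.147.

V₂/V₁ ≈ 0.147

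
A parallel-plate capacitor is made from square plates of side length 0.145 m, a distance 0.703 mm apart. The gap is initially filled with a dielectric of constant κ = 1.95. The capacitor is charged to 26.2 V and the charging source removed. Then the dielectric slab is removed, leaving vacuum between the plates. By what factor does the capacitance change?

C₂/C₁ ≈ 0.513

C = κε₀A/d scales with κ, so C₂/C₁ = 1/κ = 1/1.95 = 0.513.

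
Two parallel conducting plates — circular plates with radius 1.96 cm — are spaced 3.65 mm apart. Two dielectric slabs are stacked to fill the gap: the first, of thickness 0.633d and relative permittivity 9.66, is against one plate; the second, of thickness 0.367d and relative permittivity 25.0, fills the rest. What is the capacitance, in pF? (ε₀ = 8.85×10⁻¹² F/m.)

C ≈ 36.5 pF

A = π(1.96 cm)² = 1.21×10⁻³ m².
Stacked slabs ⇒ two capacitors in series, each with the full plate area.
C₁ = κ₁ε₀A/d₁ = 9.66 × 8.85×10⁻¹² × 1.21×10⁻³ / 2.31×10⁻³ = 4.47×10⁻¹¹ F.
C₂ = κ₂ε₀A/d₂ = 25.0 × 8.85×10⁻¹² × 1.21×10⁻³ / 1.34×10⁻³ = 1.99×10⁻¹⁰ F.
C = (1/C₁ + 1/C₂)⁻¹ = 3.65×10⁻¹¹ F.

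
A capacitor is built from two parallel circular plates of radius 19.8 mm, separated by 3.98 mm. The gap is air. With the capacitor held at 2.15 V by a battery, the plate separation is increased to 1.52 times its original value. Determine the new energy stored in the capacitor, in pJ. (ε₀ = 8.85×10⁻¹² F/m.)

U ≈ 4.16 pJ

A = π(19.8 mm)² = 1.23×10⁻³ m².
Initially C₁ = ε₀A/d = 8.85×10⁻¹² × 1.23×10⁻³ / 3.98×10⁻³ = 2.74×10⁻¹² F.
U₁ = 6.33×10⁻¹² J.
Battery connected ⇒ V is held fixed. C₂ = 0.658 C₁ and U = ½CV², so U₂/U₁ = C₂/C₁ = 0.658.
U₂ = 0.658 × 6.33×10⁻¹² = 4.16×10⁻¹² J.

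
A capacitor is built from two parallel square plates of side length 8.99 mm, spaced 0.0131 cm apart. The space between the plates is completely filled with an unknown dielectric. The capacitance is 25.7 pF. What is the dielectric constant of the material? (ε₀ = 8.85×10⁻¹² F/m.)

4.71

A = (8.99 mm)² = 8.08×10⁻⁵ m².
κ = Cd/(ε₀A) = 2.57×10⁻¹¹ × 1.31×10⁻⁴ / (8.85×10⁻¹² × 8.08×10⁻⁵) = 4.71.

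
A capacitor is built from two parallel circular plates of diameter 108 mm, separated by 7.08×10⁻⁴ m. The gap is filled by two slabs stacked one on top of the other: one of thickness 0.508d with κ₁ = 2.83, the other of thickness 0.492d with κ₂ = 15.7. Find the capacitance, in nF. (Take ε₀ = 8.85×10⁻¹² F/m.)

0.543 nF

A = π(108/2 mm)² = 9.16×10⁻³ m².
Stacked slabs ⇒ two capacitors in series, each with the full plate area.
C₁ = κ₁ε₀A/d₁ = 2.83 × 8.85×10⁻¹² × 9.16×10⁻³ / 3.60×10⁻⁴ = 6.38×10⁻¹⁰ F.
C₂ = κ₂ε₀A/d₂ = 15.7 × 8.85×10⁻¹² × 9.16×10⁻³ / 3.48×10⁻⁴ = 3.65×10⁻⁹ F.
C = (1/C₁ + 1/C₂)⁻¹ = 5.43×10⁻¹⁰ F.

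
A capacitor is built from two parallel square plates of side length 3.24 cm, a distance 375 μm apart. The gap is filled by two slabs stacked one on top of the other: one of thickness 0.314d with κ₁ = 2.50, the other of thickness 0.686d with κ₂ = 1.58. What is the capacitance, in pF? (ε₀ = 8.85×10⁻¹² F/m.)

44.3 pF

A = (3.24 cm)² = 1.05×10⁻³ m².
Stacked slabs ⇒ two capacitors in series, each with the full plate area.
C₁ = κ₁ε₀A/d₁ = 2.50 × 8.85×10⁻¹² × 1.05×10⁻³ / 1.18×10⁻⁴ = 1.97×10⁻¹⁰ F.
C₂ = κ₂ε₀A/d₂ = 1.58 × 8.85×10⁻¹² × 1.05×10⁻³ / 2.57×10⁻⁴ = 5.71×10⁻¹¹ F.
C = (1/C₁ + 1/C₂)⁻¹ = 4.43×10⁻¹¹ F.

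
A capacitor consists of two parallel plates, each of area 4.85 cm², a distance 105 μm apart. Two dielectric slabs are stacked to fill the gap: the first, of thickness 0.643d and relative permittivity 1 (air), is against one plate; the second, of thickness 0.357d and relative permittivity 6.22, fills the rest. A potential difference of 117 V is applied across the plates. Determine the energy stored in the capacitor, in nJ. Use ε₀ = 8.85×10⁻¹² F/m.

A = 4.85 cm² = 4.85×10⁻⁴ m².
Stacked slabs ⇒ two capacitors in series, each with the full plate area.
C₁ = κ₁ε₀A/d₁ = 1.00 × 8.85×10⁻¹² × 4.85×10⁻⁴ / 6.75×10⁻⁵ = 6.36×10⁻¹¹ F.
C₂ = κ₂ε₀A/d₂ = 6.22 × 8.85×10⁻¹² × 4.85×10⁻⁴ / 3.75×10⁻⁵ = 7.12×10⁻¹⁰ F.
C = (1/C₁ + 1/C₂)⁻¹ = 5.84×10⁻¹¹ F.
U = ½CV² = ½ × 5.84×10⁻¹¹ × (117)² = 3.99×10⁻⁷ J.

U ≈ 399 nJ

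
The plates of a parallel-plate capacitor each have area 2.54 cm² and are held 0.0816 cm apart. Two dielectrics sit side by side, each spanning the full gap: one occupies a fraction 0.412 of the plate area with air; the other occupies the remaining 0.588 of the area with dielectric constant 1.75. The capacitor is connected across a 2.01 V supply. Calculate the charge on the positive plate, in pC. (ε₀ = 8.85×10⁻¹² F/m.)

A = 2.54 cm² = 2.54×10⁻⁴ m².
Side-by-side slabs ⇒ two capacitors in parallel, each spanning the full gap.
C₁ = κ₁ε₀A₁/d = 1.00 × 8.85×10⁻¹² × 1.05×10⁻⁴ / 8.16×10⁻⁴ = 1.13×10⁻¹² F.
C₂ = κ₂ε₀A₂/d = 1.75 × 8.85×10⁻¹² × 1.49×10⁻⁴ / 8.16×10⁻⁴ = 2.83×10⁻¹² F.
C = C₁ + C₂ = 3.97×10⁻¹² F.
Q = CV = 3.97×10⁻¹² × 2.01 = 7.98×10⁻¹² C.

Q ≈ 7.98 pC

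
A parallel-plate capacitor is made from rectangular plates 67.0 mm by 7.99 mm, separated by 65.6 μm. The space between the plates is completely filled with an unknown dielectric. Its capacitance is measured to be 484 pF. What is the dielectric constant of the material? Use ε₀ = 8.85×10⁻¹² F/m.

A = 67.0 × 7.99 mm² = 5.35×10⁻⁴ m².
κ = Cd/(ε₀A) = 4.84×10⁻¹⁰ × 6.56×10⁻⁵ / (8.85×10⁻¹² × 5.35×10⁻⁴) = 6.70.

κ ≈ 6.70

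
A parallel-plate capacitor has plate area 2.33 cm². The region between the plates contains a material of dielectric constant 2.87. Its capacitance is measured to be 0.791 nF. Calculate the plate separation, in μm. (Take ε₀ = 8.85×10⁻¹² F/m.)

A = 2.33 cm² = 2.33×10⁻⁴ m².
d = κε₀A/C = 2.87 × 8.85×10⁻¹² × 2.33×10⁻⁴ / 7.91×10⁻¹⁰ = 7.48×10⁻⁶ m.

d ≈ 7.48 μm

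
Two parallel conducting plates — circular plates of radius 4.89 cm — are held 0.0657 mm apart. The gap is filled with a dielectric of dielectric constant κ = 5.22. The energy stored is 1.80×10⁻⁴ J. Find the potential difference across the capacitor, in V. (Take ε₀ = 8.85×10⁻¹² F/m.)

261 V

A = π(4.89 cm)² = 7.51×10⁻³ m².
C = κε₀A/d = 5.22 × 8.85×10⁻¹² × 7.51×10⁻³ / 6.57×10⁻⁵ = 5.28×10⁻⁹ F.
V = √(2U/C) = √(2 × 1.80×10⁻⁴ / 5.28×10⁻⁹) = 2.61×10² V.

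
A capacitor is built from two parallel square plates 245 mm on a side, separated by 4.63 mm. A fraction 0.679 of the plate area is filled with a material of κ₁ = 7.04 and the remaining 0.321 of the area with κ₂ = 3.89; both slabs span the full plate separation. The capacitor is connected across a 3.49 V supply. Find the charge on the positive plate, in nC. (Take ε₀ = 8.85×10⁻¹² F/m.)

2.41 nC

A = (245 mm)² = 6.00×10⁻² m².
Side-by-side slabs ⇒ two capacitors in parallel, each spanning the full gap.
C₁ = κ₁ε₀A₁/d = 7.04 × 8.85×10⁻¹² × 4.08×10⁻² / 4.63×10⁻³ = 5.48×10⁻¹⁰ F.
C₂ = κ₂ε₀A₂/d = 3.89 × 8.85×10⁻¹² × 1.93×10⁻² / 4.63×10⁻³ = 1.43×10⁻¹⁰ F.
C = C₁ + C₂ = 6.92×10⁻¹⁰ F.
Q = CV = 6.92×10⁻¹⁰ × 3.49 = 2.41×10⁻⁹ C.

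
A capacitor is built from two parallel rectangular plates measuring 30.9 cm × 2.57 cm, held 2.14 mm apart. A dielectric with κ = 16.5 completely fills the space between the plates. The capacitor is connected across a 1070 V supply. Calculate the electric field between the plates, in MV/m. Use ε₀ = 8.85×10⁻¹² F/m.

E = V/d = 1070 / 2.14×10⁻³ = 5.00×10⁵ V/m.

0.500 MV/m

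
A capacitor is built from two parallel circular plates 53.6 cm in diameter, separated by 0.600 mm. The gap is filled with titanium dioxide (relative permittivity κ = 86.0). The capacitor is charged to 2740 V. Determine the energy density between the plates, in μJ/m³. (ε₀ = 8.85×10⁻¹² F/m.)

u ≈ 7.94×10⁹ μJ/m³

E = V/d = 2740 / 6.00×10⁻⁴ = 4.57×10⁶ V/m.
u = ½κε₀E² = ½ × 86.0 × 8.85×10⁻¹² × (4.57×10⁶)² = 7.94×10³ J/m³.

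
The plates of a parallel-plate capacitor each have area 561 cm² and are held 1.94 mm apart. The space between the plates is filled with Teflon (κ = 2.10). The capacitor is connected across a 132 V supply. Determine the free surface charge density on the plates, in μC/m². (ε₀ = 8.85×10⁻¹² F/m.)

A = 561 cm² = 5.61×10⁻² m².
C = κε₀A/d = 2.10 × 8.85×10⁻¹² × 5.61×10⁻² / 1.94×10⁻³ = 5.37×10⁻¹⁰ F.
σ = Q/A = CV/A = 5.37×10⁻¹⁰ × 132 / 5.61×10⁻² = 1.26×10⁻⁶ C/m².

1.26 μC/m²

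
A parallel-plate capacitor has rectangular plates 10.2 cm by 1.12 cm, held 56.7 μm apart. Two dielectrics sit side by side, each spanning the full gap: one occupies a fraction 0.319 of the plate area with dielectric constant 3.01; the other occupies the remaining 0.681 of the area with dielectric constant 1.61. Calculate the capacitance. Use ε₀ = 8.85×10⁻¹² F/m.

367 pF

A = 10.2 × 1.12 cm² = 1.14×10⁻³ m².
Side-by-side slabs ⇒ two capacitors in parallel, each spanning the full gap.
C₁ = κ₁ε₀A₁/d = 3.01 × 8.85×10⁻¹² × 3.64×10⁻⁴ / 5.67×10⁻⁵ = 1.71×10⁻¹⁰ F.
C₂ = κ₂ε₀A₂/d = 1.61 × 8.85×10⁻¹² × 7.78×10⁻⁴ / 5.67×10⁻⁵ = 1.96×10⁻¹⁰ F.
C = C₁ + C₂ = 3.67×10⁻¹⁰ F.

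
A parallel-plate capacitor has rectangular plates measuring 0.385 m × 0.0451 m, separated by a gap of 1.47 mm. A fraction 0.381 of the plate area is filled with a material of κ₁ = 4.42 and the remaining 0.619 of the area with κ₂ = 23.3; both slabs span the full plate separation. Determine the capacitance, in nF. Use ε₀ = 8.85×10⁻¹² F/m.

A = 0.385 × 0.0451 m² = 1.74×10⁻² m².
Side-by-side slabs ⇒ two capacitors in parallel, each spanning the full gap.
C₁ = κ₁ε₀A₁/d = 4.42 × 8.85×10⁻¹² × 6.62×10⁻³ / 1.47×10⁻³ = 1.76×10⁻¹⁰ F.
C₂ = κ₂ε₀A₂/d = 23.3 × 8.85×10⁻¹² × 1.07×10⁻² / 1.47×10⁻³ = 1.51×10⁻⁹ F.
C = C₁ + C₂ = 1.68×10⁻⁹ F.

1.68 nF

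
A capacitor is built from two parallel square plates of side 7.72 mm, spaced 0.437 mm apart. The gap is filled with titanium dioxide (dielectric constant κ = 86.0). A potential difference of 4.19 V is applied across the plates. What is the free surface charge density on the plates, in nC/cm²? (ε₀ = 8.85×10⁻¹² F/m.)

σ ≈ 0.730 nC/cm²

A = (7.72 mm)² = 5.96×10⁻⁵ m².
C = κε₀A/d = 86.0 × 8.85×10⁻¹² × 5.96×10⁻⁵ / 4.37×10⁻⁴ = 1.04×10⁻¹⁰ F.
σ = Q/A = CV/A = 1.04×10⁻¹⁰ × 4.19 / 5.96×10⁻⁵ = 7.30×10⁻⁶ C/m².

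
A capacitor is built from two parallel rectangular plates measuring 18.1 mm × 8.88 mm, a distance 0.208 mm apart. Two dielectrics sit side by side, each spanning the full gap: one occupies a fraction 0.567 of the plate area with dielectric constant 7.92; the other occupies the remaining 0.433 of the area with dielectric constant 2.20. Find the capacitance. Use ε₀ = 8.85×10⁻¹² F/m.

37.2 pF

A = 18.1 × 8.88 mm² = 1.61×10⁻⁴ m².
Side-by-side slabs ⇒ two capacitors in parallel, each spanning the full gap.
C₁ = κ₁ε₀A₁/d = 7.92 × 8.85×10⁻¹² × 9.11×10⁻⁵ / 2.08×10⁻⁴ = 3.07×10⁻¹¹ F.
C₂ = κ₂ε₀A₂/d = 2.20 × 8.85×10⁻¹² × 6.96×10⁻⁵ / 2.08×10⁻⁴ = 6.51×10⁻¹² F.
C = C₁ + C₂ = 3.72×10⁻¹¹ F.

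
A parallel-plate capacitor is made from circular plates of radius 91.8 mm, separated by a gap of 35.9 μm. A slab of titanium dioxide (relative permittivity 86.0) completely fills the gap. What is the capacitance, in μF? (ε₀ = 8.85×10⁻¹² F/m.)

C ≈ 0.561 μF

A = π(91.8 mm)² = 2.65×10⁻² m².
C = κε₀A/d = 86.0 × 8.85×10⁻¹² × 2.65×10⁻² / 3.59×10⁻⁵ = 5.61×10⁻⁷ F.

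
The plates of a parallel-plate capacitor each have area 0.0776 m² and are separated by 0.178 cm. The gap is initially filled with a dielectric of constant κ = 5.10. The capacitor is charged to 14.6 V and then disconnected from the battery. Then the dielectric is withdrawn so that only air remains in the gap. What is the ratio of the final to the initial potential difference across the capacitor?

Isolated ⇒ Q is held fixed.
C₂ = 0.196 C₁ and V = Q/C, so V₂/V₁ = C₁/C₂ = 5.10.

V₂/V₁ ≈ 5.10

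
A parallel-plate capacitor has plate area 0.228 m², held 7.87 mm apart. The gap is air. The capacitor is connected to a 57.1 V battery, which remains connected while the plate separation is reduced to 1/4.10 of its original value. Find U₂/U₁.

U₂/U₁ ≈ 4.10

Battery connected ⇒ V is held fixed.
C₂ = 4.10 C₁ and U = ½CV², so U₂/U₁ = C₂/C₁ = 4.10.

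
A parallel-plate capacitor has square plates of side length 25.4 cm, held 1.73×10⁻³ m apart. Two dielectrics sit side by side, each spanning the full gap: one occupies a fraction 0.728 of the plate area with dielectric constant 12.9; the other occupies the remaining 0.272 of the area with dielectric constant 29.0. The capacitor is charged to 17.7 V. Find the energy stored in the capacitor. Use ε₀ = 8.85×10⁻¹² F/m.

U ≈ 0.893 μJ

A = (25.4 cm)² = 6.45×10⁻² m².
Side-by-side slabs ⇒ two capacitors in parallel, each spanning the full gap.
C₁ = κ₁ε₀A₁/d = 12.9 × 8.85×10⁻¹² × 4.70×10⁻² / 1.73×10⁻³ = 3.10×10⁻⁹ F.
C₂ = κ₂ε₀A₂/d = 29.0 × 8.85×10⁻¹² × 1.75×10⁻² / 1.73×10⁻³ = 2.60×10⁻⁹ F.
C = C₁ + C₂ = 5.70×10⁻⁹ F.
U = ½CV² = ½ × 5.70×10⁻⁹ × (17.7)² = 8.93×10⁻⁷ J.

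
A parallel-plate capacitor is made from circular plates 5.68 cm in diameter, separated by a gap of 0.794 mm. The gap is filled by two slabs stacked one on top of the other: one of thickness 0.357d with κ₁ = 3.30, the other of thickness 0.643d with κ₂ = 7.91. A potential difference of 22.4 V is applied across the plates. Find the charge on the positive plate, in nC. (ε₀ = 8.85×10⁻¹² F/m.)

3.34 nC

A = π(5.68/2 cm)² = 2.53×10⁻³ m².
Stacked slabs ⇒ two capacitors in series, each with the full plate area.
C₁ = κ₁ε₀A/d₁ = 3.30 × 8.85×10⁻¹² × 2.53×10⁻³ / 2.83×10⁻⁴ = 2.61×10⁻¹⁰ F.
C₂ = κ₂ε₀A/d₂ = 7.91 × 8.85×10⁻¹² × 2.53×10⁻³ / 5.11×10⁻⁴ = 3.47×10⁻¹⁰ F.
C = (1/C₁ + 1/C₂)⁻¹ = 1.49×10⁻¹⁰ F.
Q = CV = 1.49×10⁻¹⁰ × 22.4 = 3.34×10⁻⁹ C.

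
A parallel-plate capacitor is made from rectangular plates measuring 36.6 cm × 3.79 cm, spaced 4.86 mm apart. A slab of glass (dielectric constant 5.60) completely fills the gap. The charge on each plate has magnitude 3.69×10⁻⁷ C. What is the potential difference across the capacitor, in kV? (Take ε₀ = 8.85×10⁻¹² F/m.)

A = 36.6 × 3.79 cm² = 1.39×10⁻² m².
C = κε₀A/d = 5.60 × 8.85×10⁻¹² × 1.39×10⁻² / 4.86×10⁻³ = 1.41×10⁻¹⁰ F.
V = Q/C = 3.69×10⁻⁷ / 1.41×10⁻¹⁰ = 2.61×10³ V.

2.61 kV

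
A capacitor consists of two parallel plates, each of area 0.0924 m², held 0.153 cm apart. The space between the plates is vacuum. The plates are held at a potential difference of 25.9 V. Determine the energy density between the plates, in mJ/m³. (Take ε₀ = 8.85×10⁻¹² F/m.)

E = V/d = 25.9 / 1.53×10⁻³ = 1.69×10⁴ V/m.
u = ½ε₀E² = ½ × 8.85×10⁻¹² × (1.69×10⁴)² = 1.27×10⁻³ J/m³.

u ≈ 1.27 mJ/m³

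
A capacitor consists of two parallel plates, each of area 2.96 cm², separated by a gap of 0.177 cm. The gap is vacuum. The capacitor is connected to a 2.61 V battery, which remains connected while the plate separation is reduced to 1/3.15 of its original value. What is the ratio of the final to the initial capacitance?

C = ε₀A/d scales as 1/d, so C₂/C₁ = d₁/d₂ = 3.15.

C₂/C₁ ≈ 3.15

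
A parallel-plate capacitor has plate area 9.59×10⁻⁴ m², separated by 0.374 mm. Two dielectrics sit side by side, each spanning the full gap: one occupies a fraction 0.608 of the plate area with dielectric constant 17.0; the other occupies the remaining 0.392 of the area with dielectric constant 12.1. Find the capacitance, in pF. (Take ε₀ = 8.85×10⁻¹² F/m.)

342 pF

Side-by-side slabs ⇒ two capacitors in parallel, each spanning the full gap.
C₁ = κ₁ε₀A₁/d = 17.0 × 8.85×10⁻¹² × 5.83×10⁻⁴ / 3.74×10⁻⁴ = 2.35×10⁻¹⁰ F.
C₂ = κ₂ε₀A₂/d = 12.1 × 8.85×10⁻¹² × 3.76×10⁻⁴ / 3.74×10⁻⁴ = 1.08×10⁻¹⁰ F.
C = C₁ + C₂ = 3.42×10⁻¹⁰ F.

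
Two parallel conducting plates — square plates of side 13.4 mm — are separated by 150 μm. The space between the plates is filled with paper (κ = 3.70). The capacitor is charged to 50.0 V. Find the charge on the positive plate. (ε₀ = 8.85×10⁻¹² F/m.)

1.96 nC

A = (13.4 mm)² = 1.80×10⁻⁴ m².
C = κε₀A/d = 3.70 × 8.85×10⁻¹² × 1.80×10⁻⁴ / 1.50×10⁻⁴ = 3.92×10⁻¹¹ F.
Q = CV = 3.92×10⁻¹¹ × 50.0 = 1.96×10⁻⁹ C.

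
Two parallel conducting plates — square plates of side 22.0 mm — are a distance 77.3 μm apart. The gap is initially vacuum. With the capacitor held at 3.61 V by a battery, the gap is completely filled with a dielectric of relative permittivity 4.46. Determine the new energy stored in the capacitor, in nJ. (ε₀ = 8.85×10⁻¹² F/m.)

A = (22.0 mm)² = 4.84×10⁻⁴ m².
Initially C₁ = ε₀A/d = 8.85×10⁻¹² × 4.84×10⁻⁴ / 7.73×10⁻⁵ = 5.54×10⁻¹¹ F.
U₁ = 3.61×10⁻¹⁰ J.
Battery connected ⇒ V is held fixed. C₂ = 4.46 C₁ and U = ½CV², so U₂/U₁ = C₂/C₁ = 4.46.
U₂ = 4.46 × 3.61×10⁻¹⁰ = 1.61×10⁻⁹ J.

U ≈ 1.61 nJ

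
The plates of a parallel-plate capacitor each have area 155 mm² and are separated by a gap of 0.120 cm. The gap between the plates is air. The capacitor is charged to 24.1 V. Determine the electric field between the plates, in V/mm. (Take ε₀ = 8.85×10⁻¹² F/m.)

E = V/d = 24.1 / 1.20×10⁻³ = 2.01×10⁴ V/m.

20.1 V/mm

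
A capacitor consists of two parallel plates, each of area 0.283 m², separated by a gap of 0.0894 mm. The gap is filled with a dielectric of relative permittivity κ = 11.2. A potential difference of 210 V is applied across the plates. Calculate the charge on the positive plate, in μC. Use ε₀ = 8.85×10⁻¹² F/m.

C = κε₀A/d = 11.2 × 8.85×10⁻¹² × 0.283 / 8.94×10⁻⁵ = 3.14×10⁻⁷ F.
Q = CV = 3.14×10⁻⁷ × 210 = 6.59×10⁻⁵ C.

Q ≈ 65.9 μC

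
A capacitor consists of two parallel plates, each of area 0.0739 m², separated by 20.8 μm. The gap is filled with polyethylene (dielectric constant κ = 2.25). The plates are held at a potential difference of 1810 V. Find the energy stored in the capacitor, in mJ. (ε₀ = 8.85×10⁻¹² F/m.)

C = κε₀A/d = 2.25 × 8.85×10⁻¹² × 7.39×10⁻² / 2.08×10⁻⁵ = 7.07×10⁻⁸ F.
U = ½CV² = ½ × 7.07×10⁻⁸ × (1810)² = 0.116 J.

116 mJ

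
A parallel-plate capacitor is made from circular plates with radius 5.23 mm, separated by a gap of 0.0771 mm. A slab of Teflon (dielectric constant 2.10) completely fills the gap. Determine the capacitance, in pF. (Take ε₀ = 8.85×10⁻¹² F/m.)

A = π(5.23 mm)² = 8.59×10⁻⁵ m².
C = κε₀A/d = 2.10 × 8.85×10⁻¹² × 8.59×10⁻⁵ / 7.71×10⁻⁵ = 2.07×10⁻¹¹ F.

C ≈ 20.7 pF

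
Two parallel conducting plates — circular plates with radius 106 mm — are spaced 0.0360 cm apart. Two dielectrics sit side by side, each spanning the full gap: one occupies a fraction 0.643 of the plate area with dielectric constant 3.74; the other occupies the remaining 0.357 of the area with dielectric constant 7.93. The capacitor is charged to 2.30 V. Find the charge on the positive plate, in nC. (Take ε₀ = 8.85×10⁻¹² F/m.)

A = π(106 mm)² = 3.53×10⁻² m².
Side-by-side slabs ⇒ two capacitors in parallel, each spanning the full gap.
C₁ = κ₁ε₀A₁/d = 3.74 × 8.85×10⁻¹² × 2.27×10⁻² / 3.60×10⁻⁴ = 2.09×10⁻⁹ F.
C₂ = κ₂ε₀A₂/d = 7.93 × 8.85×10⁻¹² × 1.26×10⁻² / 3.60×10⁻⁴ = 2.46×10⁻⁹ F.
C = C₁ + C₂ = 4.54×10⁻⁹ F.
Q = CV = 4.54×10⁻⁹ × 2.30 = 1.04×10⁻⁸ C.

10.4 nC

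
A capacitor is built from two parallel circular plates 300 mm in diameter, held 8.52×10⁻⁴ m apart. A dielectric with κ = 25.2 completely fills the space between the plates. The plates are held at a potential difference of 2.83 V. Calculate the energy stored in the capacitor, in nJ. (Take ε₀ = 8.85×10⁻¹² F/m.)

A = π(300/2 mm)² = 7.07×10⁻² m².
C = κε₀A/d = 25.2 × 8.85×10⁻¹² × 7.07×10⁻² / 8.52×10⁻⁴ = 1.85×10⁻⁸ F.
U = ½CV² = ½ × 1.85×10⁻⁸ × (2.83)² = 7.41×10⁻⁸ J.

74.1 nJ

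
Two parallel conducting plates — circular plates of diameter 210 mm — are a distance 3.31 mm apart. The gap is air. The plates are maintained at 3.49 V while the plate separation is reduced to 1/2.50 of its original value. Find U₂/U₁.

U₂/U₁ ≈ 2.50

Battery connected ⇒ V is held fixed.
C₂ = 2.50 C₁ and U = ½CV², so U₂/U₁ = C₂/C₁ = 2.50.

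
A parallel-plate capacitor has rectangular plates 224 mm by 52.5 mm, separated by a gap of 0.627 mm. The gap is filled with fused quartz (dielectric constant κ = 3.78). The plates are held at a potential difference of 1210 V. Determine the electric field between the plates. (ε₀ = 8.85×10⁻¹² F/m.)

1.93 MV/m

E = V/d = 1210 / 6.27×10⁻⁴ = 1.93×10⁶ V/m.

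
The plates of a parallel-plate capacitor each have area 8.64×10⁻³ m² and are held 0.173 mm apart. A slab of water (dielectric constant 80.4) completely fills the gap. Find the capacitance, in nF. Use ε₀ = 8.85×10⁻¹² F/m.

C = κε₀A/d = 80.4 × 8.85×10⁻¹² × 8.64×10⁻³ / 1.73×10⁻⁴ = 3.55×10⁻⁸ F.

35.5 nF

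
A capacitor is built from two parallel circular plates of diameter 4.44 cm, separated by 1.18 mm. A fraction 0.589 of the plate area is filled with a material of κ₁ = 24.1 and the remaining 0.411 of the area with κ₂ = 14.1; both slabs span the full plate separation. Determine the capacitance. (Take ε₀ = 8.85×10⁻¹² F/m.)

A = π(4.44/2 cm)² = 1.55×10⁻³ m².
Side-by-side slabs ⇒ two capacitors in parallel, each spanning the full gap.
C₁ = κ₁ε₀A₁/d = 24.1 × 8.85×10⁻¹² × 9.12×10⁻⁴ / 1.18×10⁻³ = 1.65×10⁻¹⁰ F.
C₂ = κ₂ε₀A₂/d = 14.1 × 8.85×10⁻¹² × 6.36×10⁻⁴ / 1.18×10⁻³ = 6.73×10⁻¹¹ F.
C = C₁ + C₂ = 2.32×10⁻¹⁰ F.

C ≈ 232 pF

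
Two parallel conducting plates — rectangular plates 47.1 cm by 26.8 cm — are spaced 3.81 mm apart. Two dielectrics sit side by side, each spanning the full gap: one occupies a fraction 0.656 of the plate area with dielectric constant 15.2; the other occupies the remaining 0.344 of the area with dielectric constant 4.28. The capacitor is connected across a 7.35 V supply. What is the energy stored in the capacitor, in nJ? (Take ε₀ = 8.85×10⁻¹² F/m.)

90.6 nJ

A = 47.1 × 26.8 cm² = 0.126 m².
Side-by-side slabs ⇒ two capacitors in parallel, each spanning the full gap.
C₁ = κ₁ε₀A₁/d = 15.2 × 8.85×10⁻¹² × 8.28×10⁻² / 3.81×10⁻³ = 2.92×10⁻⁹ F.
C₂ = κ₂ε₀A₂/d = 4.28 × 8.85×10⁻¹² × 4.34×10⁻² / 3.81×10⁻³ = 4.32×10⁻¹⁰ F.
C = C₁ + C₂ = 3.36×10⁻⁹ F.
U = ½CV² = ½ × 3.36×10⁻⁹ × (7.35)² = 9.06×10⁻⁸ J.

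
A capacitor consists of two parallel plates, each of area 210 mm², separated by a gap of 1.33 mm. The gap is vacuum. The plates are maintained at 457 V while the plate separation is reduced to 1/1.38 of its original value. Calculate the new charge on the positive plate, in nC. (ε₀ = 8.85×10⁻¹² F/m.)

Q ≈ 0.881 nC

A = 210 mm² = 2.10×10⁻⁴ m².
Initially C₁ = ε₀A/d = 8.85×10⁻¹² × 2.10×10⁻⁴ / 1.33×10⁻³ = 1.40×10⁻¹² F.
Q₁ = 6.39×10⁻¹⁰ C.
Battery connected ⇒ V is held fixed. C₂ = 1.38 C₁ and Q = CV, so Q₂/Q₁ = C₂/C₁ = 1.38.
Q₂ = 1.38 × 6.39×10⁻¹⁰ = 8.81×10⁻¹⁰ C.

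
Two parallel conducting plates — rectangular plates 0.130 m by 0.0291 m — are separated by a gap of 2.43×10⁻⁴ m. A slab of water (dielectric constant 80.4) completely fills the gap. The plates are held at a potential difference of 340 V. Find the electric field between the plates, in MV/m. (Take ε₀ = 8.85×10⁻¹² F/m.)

E = V/d = 340 / 2.43×10⁻⁴ = 1.40×10⁶ V/m.

1.40 MV/m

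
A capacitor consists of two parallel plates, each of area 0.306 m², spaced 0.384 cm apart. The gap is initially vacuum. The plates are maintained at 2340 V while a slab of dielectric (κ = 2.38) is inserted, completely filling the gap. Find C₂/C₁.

2.38

C = κε₀A/d scales with κ, so C₂/C₁ = κ = 2.38.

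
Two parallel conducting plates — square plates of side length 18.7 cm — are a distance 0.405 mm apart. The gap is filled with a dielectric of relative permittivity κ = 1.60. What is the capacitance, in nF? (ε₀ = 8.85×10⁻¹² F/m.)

A = (18.7 cm)² = 3.50×10⁻² m².
C = κε₀A/d = 1.60 × 8.85×10⁻¹² × 3.50×10⁻² / 4.05×10⁻⁴ = 1.22×10⁻⁹ F.

C ≈ 1.22 nF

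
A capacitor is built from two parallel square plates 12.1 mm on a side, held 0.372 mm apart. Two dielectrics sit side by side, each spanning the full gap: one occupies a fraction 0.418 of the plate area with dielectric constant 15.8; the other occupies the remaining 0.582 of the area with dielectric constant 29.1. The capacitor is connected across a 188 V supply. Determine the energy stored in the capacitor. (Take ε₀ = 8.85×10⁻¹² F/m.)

1.45 μJ

A = (12.1 mm)² = 1.46×10⁻⁴ m².
Side-by-side slabs ⇒ two capacitors in parallel, each spanning the full gap.
C₁ = κ₁ε₀A₁/d = 15.8 × 8.85×10⁻¹² × 6.12×10⁻⁵ / 3.72×10⁻⁴ = 2.30×10⁻¹¹ F.
C₂ = κ₂ε₀A₂/d = 29.1 × 8.85×10⁻¹² × 8.52×10⁻⁵ / 3.72×10⁻⁴ = 5.90×10⁻¹¹ F.
C = C₁ + C₂ = 8.20×10⁻¹¹ F.
U = ½CV² = ½ × 8.20×10⁻¹¹ × (188)² = 1.45×10⁻⁶ J.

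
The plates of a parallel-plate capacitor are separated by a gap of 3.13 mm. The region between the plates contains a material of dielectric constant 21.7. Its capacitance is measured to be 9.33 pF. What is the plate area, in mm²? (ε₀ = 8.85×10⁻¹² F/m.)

A = Cd/(κε₀) = 9.33×10⁻¹² × 3.13×10⁻³ / (21.7 × 8.85×10⁻¹²) = 1.52×10⁻⁴ m².

A ≈ 152 mm²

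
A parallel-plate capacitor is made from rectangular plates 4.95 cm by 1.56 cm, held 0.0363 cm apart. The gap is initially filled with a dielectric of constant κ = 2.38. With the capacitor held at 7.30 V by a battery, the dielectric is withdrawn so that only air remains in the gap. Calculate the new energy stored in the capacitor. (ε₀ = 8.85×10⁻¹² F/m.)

A = 4.95 × 1.56 cm² = 7.72×10⁻⁴ m².
Initially C₁ = κε₀A/d = 2.38 × 8.85×10⁻¹² × 7.72×10⁻⁴ / 3.63×10⁻⁴ = 4.48×10⁻¹¹ F.
U₁ = 1.19×10⁻⁹ J.
Battery connected ⇒ V is held fixed. C₂ = 0.420 C₁ and U = ½CV², so U₂/U₁ = C₂/C₁ = 0.420.
U₂ = 0.420 × 1.19×10⁻⁹ = 5.02×10⁻¹⁰ J.

U ≈ 0.502 nJ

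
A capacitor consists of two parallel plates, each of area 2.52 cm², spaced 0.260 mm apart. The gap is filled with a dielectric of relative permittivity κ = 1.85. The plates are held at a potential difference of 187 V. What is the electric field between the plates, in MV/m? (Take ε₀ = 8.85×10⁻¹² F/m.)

0.719 MV/m

E = V/d = 187 / 2.60×10⁻⁴ = 7.19×10⁵ V/m.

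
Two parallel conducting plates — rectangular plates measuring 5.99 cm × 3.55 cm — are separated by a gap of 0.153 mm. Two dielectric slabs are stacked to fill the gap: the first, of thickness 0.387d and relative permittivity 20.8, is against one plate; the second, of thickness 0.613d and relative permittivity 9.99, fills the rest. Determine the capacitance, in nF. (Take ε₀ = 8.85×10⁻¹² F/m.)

A = 5.99 × 3.55 cm² = 2.13×10⁻³ m².
Stacked slabs ⇒ two capacitors in series, each with the full plate area.
C₁ = κ₁ε₀A/d₁ = 20.8 × 8.85×10⁻¹² × 2.13×10⁻³ / 5.92×10⁻⁵ = 6.61×10⁻⁹ F.
C₂ = κ₂ε₀A/d₂ = 9.99 × 8.85×10⁻¹² × 2.13×10⁻³ / 9.38×10⁻⁵ = 2.00×10⁻⁹ F.
C = (1/C₁ + 1/C₂)⁻¹ = 1.54×10⁻⁹ F.

C ≈ 1.54 nF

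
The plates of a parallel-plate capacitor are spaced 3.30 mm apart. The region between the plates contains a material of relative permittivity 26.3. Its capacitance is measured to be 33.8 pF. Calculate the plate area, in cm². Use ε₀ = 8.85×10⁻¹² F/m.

A ≈ 4.79 cm²

A = Cd/(κε₀) = 3.38×10⁻¹¹ × 3.30×10⁻³ / (26.3 × 8.85×10⁻¹²) = 4.79×10⁻⁴ m².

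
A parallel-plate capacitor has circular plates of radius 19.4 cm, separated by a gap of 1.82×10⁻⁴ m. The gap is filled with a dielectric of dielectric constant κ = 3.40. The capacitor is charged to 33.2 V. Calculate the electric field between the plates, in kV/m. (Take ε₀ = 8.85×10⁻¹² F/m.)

E = V/d = 33.2 / 1.82×10⁻⁴ = 1.82×10⁵ V/m.

E ≈ 182 kV/m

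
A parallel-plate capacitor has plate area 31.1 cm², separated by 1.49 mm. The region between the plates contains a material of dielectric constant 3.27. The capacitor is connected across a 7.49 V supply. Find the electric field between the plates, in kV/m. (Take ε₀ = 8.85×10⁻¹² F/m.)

5.03 kV/m

E = V/d = 7.49 / 1.49×10⁻³ = 5.03×10³ V/m.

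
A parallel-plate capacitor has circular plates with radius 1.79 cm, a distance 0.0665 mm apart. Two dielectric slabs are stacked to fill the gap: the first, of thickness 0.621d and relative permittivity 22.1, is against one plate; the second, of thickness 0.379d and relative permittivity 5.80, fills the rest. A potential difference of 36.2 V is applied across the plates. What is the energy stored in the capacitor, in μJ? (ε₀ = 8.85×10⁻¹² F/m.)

A = π(1.79 cm)² = 1.01×10⁻³ m².
Stacked slabs ⇒ two capacitors in series, each with the full plate area.
C₁ = κ₁ε₀A/d₁ = 22.1 × 8.85×10⁻¹² × 1.01×10⁻³ / 4.13×10⁻⁵ = 4.77×10⁻⁹ F.
C₂ = κ₂ε₀A/d₂ = 5.80 × 8.85×10⁻¹² × 1.01×10⁻³ / 2.52×10⁻⁵ = 2.05×10⁻⁹ F.
C = (1/C₁ + 1/C₂)⁻¹ = 1.43×10⁻⁹ F.
U = ½CV² = ½ × 1.43×10⁻⁹ × (36.2)² = 9.39×10⁻⁷ J.

0.939 μJ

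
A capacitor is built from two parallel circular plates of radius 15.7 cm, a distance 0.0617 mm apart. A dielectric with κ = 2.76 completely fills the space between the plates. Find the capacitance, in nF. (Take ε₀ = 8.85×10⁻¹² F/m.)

30.7 nF

A = π(15.7 cm)² = 7.74×10⁻² m².
C = κε₀A/d = 2.76 × 8.85×10⁻¹² × 7.74×10⁻² / 6.17×10⁻⁵ = 3.07×10⁻⁸ F.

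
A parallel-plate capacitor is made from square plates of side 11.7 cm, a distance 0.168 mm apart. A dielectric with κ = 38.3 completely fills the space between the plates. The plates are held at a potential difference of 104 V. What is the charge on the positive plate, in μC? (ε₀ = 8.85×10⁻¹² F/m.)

A = (11.7 cm)² = 1.37×10⁻² m².
C = κε₀A/d = 38.3 × 8.85×10⁻¹² × 1.37×10⁻² / 1.68×10⁻⁴ = 2.76×10⁻⁸ F.
Q = CV = 2.76×10⁻⁸ × 104 = 2.87×10⁻⁶ C.

Q ≈ 2.87 μC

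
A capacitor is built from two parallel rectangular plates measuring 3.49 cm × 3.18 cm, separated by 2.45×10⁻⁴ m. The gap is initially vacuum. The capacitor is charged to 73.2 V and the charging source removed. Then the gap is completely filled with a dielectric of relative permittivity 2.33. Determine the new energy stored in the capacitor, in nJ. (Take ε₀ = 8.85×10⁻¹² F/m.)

A = 3.49 × 3.18 cm² = 1.11×10⁻³ m².
Initially C₁ = ε₀A/d = 8.85×10⁻¹² × 1.11×10⁻³ / 2.45×10⁻⁴ = 4.01×10⁻¹¹ F.
U₁ = 1.07×10⁻⁷ J.
Isolated ⇒ Q is held fixed. C₂ = 2.33 C₁ and U = Q²/(2C), so U₂/U₁ = C₁/C₂ = 0.429.
U₂ = 0.429 × 1.07×10⁻⁷ = 4.61×10⁻⁸ J.

U ≈ 46.1 nJ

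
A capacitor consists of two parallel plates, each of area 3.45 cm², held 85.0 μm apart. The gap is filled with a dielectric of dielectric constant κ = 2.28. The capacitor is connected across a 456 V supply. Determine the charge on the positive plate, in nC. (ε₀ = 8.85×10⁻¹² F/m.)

A = 3.45 cm² = 3.45×10⁻⁴ m².
C = κε₀A/d = 2.28 × 8.85×10⁻¹² × 3.45×10⁻⁴ / 8.50×10⁻⁵ = 8.19×10⁻¹¹ F.
Q = CV = 8.19×10⁻¹¹ × 456 = 3.73×10⁻⁸ C.

Q ≈ 37.3 nC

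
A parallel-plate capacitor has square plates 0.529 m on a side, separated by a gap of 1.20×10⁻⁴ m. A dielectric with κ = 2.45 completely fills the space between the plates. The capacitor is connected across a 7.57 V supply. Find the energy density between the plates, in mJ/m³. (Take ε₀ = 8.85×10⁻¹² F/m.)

u ≈ 43.1 mJ/m³

E = V/d = 7.57 / 1.20×10⁻⁴ = 6.31×10⁴ V/m.
u = ½κε₀E² = ½ × 2.45 × 8.85×10⁻¹² × (6.31×10⁴)² = 4.31×10⁻² J/m³.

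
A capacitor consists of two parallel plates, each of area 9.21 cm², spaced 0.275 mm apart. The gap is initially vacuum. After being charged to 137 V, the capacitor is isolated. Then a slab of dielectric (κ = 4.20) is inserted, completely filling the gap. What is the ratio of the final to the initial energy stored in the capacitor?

U₂/U₁ ≈ 0.238

Isolated ⇒ Q is held fixed.
C₂ = 4.20 C₁ and U = Q²/(2C), so U₂/U₁ = C₁/C₂ = 0.238.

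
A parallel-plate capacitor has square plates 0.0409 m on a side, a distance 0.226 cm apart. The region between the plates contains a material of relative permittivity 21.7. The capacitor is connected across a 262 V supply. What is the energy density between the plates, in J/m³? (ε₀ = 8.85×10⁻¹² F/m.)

E = V/d = 262 / 2.26×10⁻³ = 1.16×10⁵ V/m.
u = ½κε₀E² = ½ × 21.7 × 8.85×10⁻¹² × (1.16×10⁵)² = 1.29 J/m³.

u ≈ 1.29 J/m³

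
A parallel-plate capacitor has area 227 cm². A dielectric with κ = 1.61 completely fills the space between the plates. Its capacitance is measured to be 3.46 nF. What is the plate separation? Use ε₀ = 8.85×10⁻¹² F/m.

93.5 μm

A = 227 cm² = 2.27×10⁻² m².
d = κε₀A/C = 1.61 × 8.85×10⁻¹² × 2.27×10⁻² / 3.46×10⁻⁹ = 9.35×10⁻⁵ m.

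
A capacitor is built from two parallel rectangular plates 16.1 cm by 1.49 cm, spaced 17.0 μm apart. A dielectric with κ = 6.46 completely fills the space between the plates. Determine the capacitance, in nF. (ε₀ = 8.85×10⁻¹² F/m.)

8.07 nF

A = 16.1 × 1.49 cm² = 2.40×10⁻³ m².
C = κε₀A/d = 6.46 × 8.85×10⁻¹² × 2.40×10⁻³ / 1.70×10⁻⁵ = 8.07×10⁻⁹ F.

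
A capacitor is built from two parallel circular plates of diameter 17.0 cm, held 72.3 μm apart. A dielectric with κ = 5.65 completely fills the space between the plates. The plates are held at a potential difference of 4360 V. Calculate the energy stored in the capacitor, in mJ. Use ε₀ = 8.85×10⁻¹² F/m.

A = π(17.0/2 cm)² = 2.27×10⁻² m².
C = κε₀A/d = 5.65 × 8.85×10⁻¹² × 2.27×10⁻² / 7.23×10⁻⁵ = 1.57×10⁻⁸ F.
U = ½CV² = ½ × 1.57×10⁻⁸ × (4360)² = 0.149 J.

U ≈ 149 mJ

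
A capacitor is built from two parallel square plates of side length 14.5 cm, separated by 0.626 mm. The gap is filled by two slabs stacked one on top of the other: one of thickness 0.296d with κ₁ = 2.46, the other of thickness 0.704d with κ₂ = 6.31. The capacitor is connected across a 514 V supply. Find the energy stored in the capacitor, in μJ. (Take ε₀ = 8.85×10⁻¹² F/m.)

A = (14.5 cm)² = 2.10×10⁻² m².
Stacked slabs ⇒ two capacitors in series, each with the full plate area.
C₁ = κ₁ε₀A/d₁ = 2.46 × 8.85×10⁻¹² × 2.10×10⁻² / 1.85×10⁻⁴ = 2.47×10⁻⁹ F.
C₂ = κ₂ε₀A/d₂ = 6.31 × 8.85×10⁻¹² × 2.10×10⁻² / 4.41×10⁻⁴ = 2.66×10⁻⁹ F.
C = (1/C₁ + 1/C₂)⁻¹ = 1.28×10⁻⁹ F.
U = ½CV² = ½ × 1.28×10⁻⁹ × (514)² = 1.69×10⁻⁴ J.

U ≈ 169 μJ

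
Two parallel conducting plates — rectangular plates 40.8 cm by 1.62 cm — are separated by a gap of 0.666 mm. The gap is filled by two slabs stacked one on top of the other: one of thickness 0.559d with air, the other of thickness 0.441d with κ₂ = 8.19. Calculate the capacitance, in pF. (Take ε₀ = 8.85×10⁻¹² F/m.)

A = 40.8 × 1.62 cm² = 6.61×10⁻³ m².
Stacked slabs ⇒ two capacitors in series, each with the full plate area.
C₁ = κ₁ε₀A/d₁ = 1.00 × 8.85×10⁻¹² × 6.61×10⁻³ / 3.72×10⁻⁴ = 1.57×10⁻¹⁰ F.
C₂ = κ₂ε₀A/d₂ = 8.19 × 8.85×10⁻¹² × 6.61×10⁻³ / 2.94×10⁻⁴ = 1.63×10⁻⁹ F.
C = (1/C₁ + 1/C₂)⁻¹ = 1.43×10⁻¹⁰ F.

143 pF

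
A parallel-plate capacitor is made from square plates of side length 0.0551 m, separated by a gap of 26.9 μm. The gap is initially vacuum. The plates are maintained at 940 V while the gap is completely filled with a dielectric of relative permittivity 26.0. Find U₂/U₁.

U₂/U₁ ≈ 26.0

Battery connected ⇒ V is held fixed.
C₂ = 26.0 C₁ and U = ½CV², so U₂/U₁ = C₂/C₁ = 26.0.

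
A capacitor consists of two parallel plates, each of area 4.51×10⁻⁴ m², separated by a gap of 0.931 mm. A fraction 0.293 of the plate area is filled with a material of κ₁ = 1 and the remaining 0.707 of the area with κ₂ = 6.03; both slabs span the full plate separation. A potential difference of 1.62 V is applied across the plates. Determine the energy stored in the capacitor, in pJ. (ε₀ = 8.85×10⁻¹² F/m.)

Side-by-side slabs ⇒ two capacitors in parallel, each spanning the full gap.
C₁ = κ₁ε₀A₁/d = 1.00 × 8.85×10⁻¹² × 1.32×10⁻⁴ / 9.31×10⁻⁴ = 1.26×10⁻¹² F.
C₂ = κ₂ε₀A₂/d = 6.03 × 8.85×10⁻¹² × 3.19×10⁻⁴ / 9.31×10⁻⁴ = 1.83×10⁻¹¹ F.
C = C₁ + C₂ = 1.95×10⁻¹¹ F.
U = ½CV² = ½ × 1.95×10⁻¹¹ × (1.62)² = 2.56×10⁻¹¹ J.

U ≈ 25.6 pJ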